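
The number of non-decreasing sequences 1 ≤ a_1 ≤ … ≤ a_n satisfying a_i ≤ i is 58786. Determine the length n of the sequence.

Such sub-staircase sequences of length n are counted by C_n. Since C_11 = 58786, the index is 11.

11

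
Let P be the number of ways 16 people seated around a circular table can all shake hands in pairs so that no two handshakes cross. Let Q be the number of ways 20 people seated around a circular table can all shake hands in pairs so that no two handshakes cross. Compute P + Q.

Non-crossing handshake pairings of 2n people are counted by C_n; 16 people gives n = 8. So P = C_8 = 1430.
Non-crossing handshake pairings of 2n people are counted by C_n; 20 people gives n = 10. So Q = C_10 = 16796.
P + Q = 1430 + 16796 = 18226.

18226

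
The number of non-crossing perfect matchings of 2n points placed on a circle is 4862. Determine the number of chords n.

9

Non-crossing pairings of 2n points on a circle are counted by C_n. Since C_9 = 4862, the index is 9.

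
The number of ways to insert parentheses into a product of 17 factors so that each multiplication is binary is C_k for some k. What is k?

Ways to associate a product of 17 factors correspond to binary trees on 17 leaves, so the count is C_16.

16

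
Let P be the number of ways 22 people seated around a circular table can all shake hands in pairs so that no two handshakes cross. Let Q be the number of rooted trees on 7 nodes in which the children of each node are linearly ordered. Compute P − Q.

With 22 = 2·11 people, non-crossing handshake pairings are non-crossing perfect matchings on a circle, counted by C_11. So P = C_11 = 58786.
Rooted ordered (plane) trees on m nodes have m−1 edges and are counted by C_{m−1}; m = 7 gives C_6. So Q = C_6 = 132.
P − Q = 58786 − 132 = 58654.

58654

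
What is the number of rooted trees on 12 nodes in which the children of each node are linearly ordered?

58786

Rooted ordered (plane) trees on m nodes have m−1 edges and are counted by C_{m−1}; m = 12 gives C_11.
C_11 = 58786.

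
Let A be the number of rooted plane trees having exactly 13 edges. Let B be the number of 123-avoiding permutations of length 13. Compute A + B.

A rooted plane tree with 13 edges has 14 nodes, and the count is C_13. So A = C_13 = 742900.
For any fixed pattern of length 3, the pattern-avoiding permutations of [13] number C_13. So B = C_13 = 742900.
A + B = 742900 + 742900 = 1485800.

1485800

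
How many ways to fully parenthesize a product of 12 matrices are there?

Parenthesizations of m factors correspond to full binary trees with m leaves, counted by C_{m−1}; m = 12 gives C_11.
C_11 = C(22,11)/12 = 705432/12 = 58786.

58786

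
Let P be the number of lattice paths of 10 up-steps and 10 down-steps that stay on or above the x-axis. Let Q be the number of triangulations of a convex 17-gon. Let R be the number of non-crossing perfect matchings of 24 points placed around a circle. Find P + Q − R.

9503629

Dyck paths of semilength n (length 2n) are counted by C_n; here n = 10. So P = C_10 = 16796.
A convex 17-gon is triangulated into 15 triangles, and the number of such triangulations is the Catalan number C_{17−2} = C_15. So Q = C_15 = 9694845.
Pairing 24 circle points by 12 non-crossing chords gives C_12 matchings. So R = C_12 = 208012.
P + Q − R = 16796 + 9694845 − 208012 = 9503629.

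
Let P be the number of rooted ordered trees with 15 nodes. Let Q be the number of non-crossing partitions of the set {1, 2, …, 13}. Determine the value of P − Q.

A rooted plane tree on 15 nodes has 14 edges, and such trees are counted by C_14. So P = C_14 = 2674440.
Non-crossing partitions of an n-element set are counted by C_n; here n = 13. So Q = C_13 = 742900.
P − Q = 2674440 − 742900 = 1931540.

1931540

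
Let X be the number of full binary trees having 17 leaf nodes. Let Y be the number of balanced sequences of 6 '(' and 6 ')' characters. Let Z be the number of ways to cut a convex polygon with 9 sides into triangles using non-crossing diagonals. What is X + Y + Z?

35358231

A full binary tree with L leaves has L−1 internal nodes and is counted by C_{L−1}; L = 17 gives C_16. So X = C_16 = 35357670.
With 6 pairs the number of balanced bracket strings is the Catalan number C_6. So Y = C_6 = 132.
The number of triangulations of a 9-gon is the Catalan number C_7 (index = sides − 2). So Z = C_7 = 429.
X + Y + Z = 35357670 + 132 + 429 = 35358231.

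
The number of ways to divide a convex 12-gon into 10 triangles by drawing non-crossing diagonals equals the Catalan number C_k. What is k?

Triangulations of a convex m-gon are counted by C_{m−2}; with m = 12 this is C_10.

10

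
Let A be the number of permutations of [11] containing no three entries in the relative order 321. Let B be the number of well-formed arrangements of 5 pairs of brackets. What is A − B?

Permutations of [n] avoiding any single length-3 pattern are counted by C_n; here n = 11. So A = C_11 = 58786.
Balanced strings of n pairs of brackets are counted by C_n; here n = 5. So B = C_5 = 42.
A − B = 58786 − 42 = 58744.

58744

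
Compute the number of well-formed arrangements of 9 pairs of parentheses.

A balanced arrangement of 9 bracket pairs is a Dyck word of semilength 9, so the count is C_9.
C_9 = C(18,9)/10 = 48620/10 = 4862.

4862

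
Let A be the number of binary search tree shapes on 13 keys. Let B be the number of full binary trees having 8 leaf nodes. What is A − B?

There are C_n binary search tree shapes on n keys; with n = 13 that is C_13. So A = C_13 = 742900.
Full binary trees with 8 leaves have 8−1 = 7 internal nodes, so there are C_7 of them. So B = C_7 = 429.
A − B = 742900 − 429 = 742471.

742471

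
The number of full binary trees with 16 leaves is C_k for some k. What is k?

Full binary trees with 16 leaves have 16−1 = 15 internal nodes, so there are C_15 of them.

15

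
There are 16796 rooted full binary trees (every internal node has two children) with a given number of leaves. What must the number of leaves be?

Full binary trees with L leaves are counted by C_{L−1}; 16796 = C_10.
So the index is 10, and the number of leaves is 10 + 1 = 11.

11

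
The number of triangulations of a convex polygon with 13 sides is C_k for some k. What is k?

11

Triangulations of a convex m-gon are counted by C_{m−2}; with m = 13 this is C_11.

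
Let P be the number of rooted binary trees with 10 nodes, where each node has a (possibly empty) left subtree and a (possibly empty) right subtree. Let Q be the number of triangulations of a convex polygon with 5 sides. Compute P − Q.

16791

There are C_n binary search tree shapes on n keys; with n = 10 that is C_10. So P = C_10 = 16796.
Triangulations of a convex m-gon are counted by C_{m−2}; with m = 5 this is C_3. So Q = C_3 = 5.
P − Q = 16796 − 5 = 16791.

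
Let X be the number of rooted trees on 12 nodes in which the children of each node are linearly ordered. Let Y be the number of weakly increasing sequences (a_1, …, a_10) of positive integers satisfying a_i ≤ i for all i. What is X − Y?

A rooted plane tree on 12 nodes has 11 edges, and such trees are counted by C_11. So X = C_11 = 58786.
Such sub-staircase sequences of length n are counted by C_n; here n = 10. So Y = C_10 = 16796.
X − Y = 58786 − 16796 = 41990.

41990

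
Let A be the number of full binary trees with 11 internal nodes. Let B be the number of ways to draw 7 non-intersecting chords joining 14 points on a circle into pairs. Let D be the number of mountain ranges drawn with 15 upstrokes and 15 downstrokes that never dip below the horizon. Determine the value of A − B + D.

9753202

The number of full binary trees on 11 internal nodes is the Catalan number C_11. So A = C_11 = 58786.
Non-crossing perfect matchings of 2n points on a circle are counted by C_n; with 14 points, n = 7. So B = C_7 = 429.
Dyck paths of semilength n (length 2n) are counted by C_n; here n = 15. So D = C_15 = 9694845.
A − B + D = 58786 − 429 + 9694845 = 9753202.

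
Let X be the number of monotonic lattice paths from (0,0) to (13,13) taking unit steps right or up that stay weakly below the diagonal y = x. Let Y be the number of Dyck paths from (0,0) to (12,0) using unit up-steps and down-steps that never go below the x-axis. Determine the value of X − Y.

Sub-diagonal monotone paths from (0,0) to (13,13) biject with Dyck paths of semilength 13, giving C_13. So X = C_13 = 742900.
Paths of 6 up- and 6 down-steps that never dip below the axis are Dyck paths; their count is C_6. So Y = C_6 = 132.
X − Y = 742900 − 132 = 742768.

742768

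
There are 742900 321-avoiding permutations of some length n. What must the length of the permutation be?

13

Permutations of [n] avoiding a fixed length-3 pattern are counted by C_n; 742900 = C_13.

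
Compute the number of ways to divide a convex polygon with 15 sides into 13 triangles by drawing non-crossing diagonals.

Triangulations of a convex m-gon are counted by C_{m−2}; with m = 15 this is C_13.
C_13 = C(26,13)/14 = 10400600/14 = 742900.

742900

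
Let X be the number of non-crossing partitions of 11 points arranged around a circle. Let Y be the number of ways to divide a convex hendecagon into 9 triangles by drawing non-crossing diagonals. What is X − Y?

53924

The non-crossing partitions of [11] form a lattice of size C_11. So X = C_11 = 58786.
A convex 11-gon is triangulated into 9 triangles, and the number of such triangulations is the Catalan number C_{11−2} = C_9. So Y = C_9 = 4862.
X − Y = 58786 − 4862 = 53924.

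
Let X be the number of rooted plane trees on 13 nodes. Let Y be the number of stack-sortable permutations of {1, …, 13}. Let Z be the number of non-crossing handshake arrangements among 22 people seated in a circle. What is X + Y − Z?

A rooted plane tree on 13 nodes has 12 edges, and such trees are counted by C_12. So X = C_12 = 208012.
By Knuth's characterisation, the stack-sortable permutations of length 13 are the 231-avoiders, numbering C_13. So Y = C_13 = 742900.
Non-crossing handshake pairings of 2n people are counted by C_n; 22 people gives n = 11. So Z = C_11 = 58786.
X + Y − Z = 208012 + 742900 − 58786 = 892126.

892126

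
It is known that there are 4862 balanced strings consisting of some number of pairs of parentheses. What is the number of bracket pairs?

9

Balanced strings of n bracket-pairs are counted by C_n. Since C_9 = 4862, the index is 9.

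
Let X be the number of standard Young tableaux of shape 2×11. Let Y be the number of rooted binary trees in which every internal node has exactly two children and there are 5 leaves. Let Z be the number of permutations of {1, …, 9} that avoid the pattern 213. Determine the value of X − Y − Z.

53910

Standard Young tableaux of shape 2×n are counted by C_n; here n = 11. So X = C_11 = 58786.
A full binary tree with L leaves has L−1 internal nodes and is counted by C_{L−1}; L = 5 gives C_4. So Y = C_4 = 14.
For any fixed pattern of length 3, the pattern-avoiding permutations of [9] number C_9. So Z = C_9 = 4862.
X − Y − Z = 58786 − 14 − 4862 = 53910.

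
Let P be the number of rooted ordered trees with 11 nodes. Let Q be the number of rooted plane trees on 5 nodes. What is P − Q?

16782

Rooted ordered (plane) trees on m nodes have m−1 edges and are counted by C_{m−1}; m = 11 gives C_10. So P = C_10 = 16796.
Rooted ordered (plane) trees on m nodes have m−1 edges and are counted by C_{m−1}; m = 5 gives C_4. So Q = C_4 = 14.
P − Q = 16796 − 14 = 16782.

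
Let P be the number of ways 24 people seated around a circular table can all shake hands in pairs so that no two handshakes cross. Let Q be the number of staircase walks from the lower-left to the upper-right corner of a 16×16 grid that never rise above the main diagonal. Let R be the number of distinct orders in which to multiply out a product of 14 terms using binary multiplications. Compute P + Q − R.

With 24 = 2·12 people, non-crossing handshake pairings are non-crossing perfect matchings on a circle, counted by C_12. So P = C_12 = 208012.
Sub-diagonal monotone paths from (0,0) to (16,16) biject with Dyck paths of semilength 16, giving C_16. So Q = C_16 = 35357670.
Ways to associate a product of 14 factors correspond to binary trees on 14 leaves, so the count is C_13. So R = C_13 = 742900.
P + Q − R = 208012 + 35357670 − 742900 = 34822782.

34822782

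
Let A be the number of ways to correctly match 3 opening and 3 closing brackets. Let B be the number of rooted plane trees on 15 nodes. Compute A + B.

Balanced strings of n pairs of brackets are counted by C_n; here n = 3. So A = C_3 = 5.
A rooted plane tree on 15 nodes has 14 edges, and such trees are counted by C_14. So B = C_14 = 2674440.
A + B = 5 + 2674440 = 2674445.

2674445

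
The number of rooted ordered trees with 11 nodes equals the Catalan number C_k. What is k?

10

A rooted plane tree on 11 nodes has 10 edges, and such trees are counted by C_10.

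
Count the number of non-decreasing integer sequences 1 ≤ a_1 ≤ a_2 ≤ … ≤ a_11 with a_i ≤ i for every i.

Such sub-staircase sequences of length n are counted by C_n; here n = 11.
C_11 = C(22,11)/12 = 705432/12 = 58786.

58786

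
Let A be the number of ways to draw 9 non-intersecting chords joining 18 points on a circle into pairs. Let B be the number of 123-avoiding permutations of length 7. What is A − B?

Pairing 18 circle points by 9 non-crossing chords gives C_9 matchings. So A = C_9 = 4862.
For any fixed pattern of length 3, the pattern-avoiding permutations of [7] number C_7. So B = C_7 = 429.
A − B = 4862 − 429 = 4433.

4433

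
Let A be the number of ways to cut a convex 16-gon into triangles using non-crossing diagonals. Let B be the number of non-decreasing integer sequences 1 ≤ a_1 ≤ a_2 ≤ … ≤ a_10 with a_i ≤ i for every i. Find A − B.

2657644

A convex 16-gon is triangulated into 14 triangles, and the number of such triangulations is the Catalan number C_{16−2} = C_14. So A = C_14 = 2674440.
Such sub-staircase sequences of length n are counted by C_n; here n = 10. So B = C_10 = 16796.
A − B = 2674440 − 16796 = 2657644.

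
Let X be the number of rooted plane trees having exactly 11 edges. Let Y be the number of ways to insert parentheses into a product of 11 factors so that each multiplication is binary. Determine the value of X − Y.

A rooted plane tree with 11 edges has 12 nodes, and the count is C_11. So X = C_11 = 58786.
Bracketing 11 factors into binary products is counted by C_{11−1} = C_10. So Y = C_10 = 16796.
X − Y = 58786 − 16796 = 41990.

41990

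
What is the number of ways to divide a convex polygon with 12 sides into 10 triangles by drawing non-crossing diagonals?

16796

Triangulations of a convex m-gon are counted by C_{m−2}; with m = 12 this is C_10.
C_10 = C(20,10)/11 = 184756/11 = 16796.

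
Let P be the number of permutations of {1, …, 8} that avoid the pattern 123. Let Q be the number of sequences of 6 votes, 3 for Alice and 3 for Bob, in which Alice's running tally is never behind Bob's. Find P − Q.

1425

Permutations of [n] avoiding any single length-3 pattern are counted by C_n; here n = 8. So P = C_8 = 1430.
Ballot sequences with n votes each where one side never trails are Dyck words, counted by C_n; here n = 3. So Q = C_3 = 5.
P − Q = 1430 − 5 = 1425.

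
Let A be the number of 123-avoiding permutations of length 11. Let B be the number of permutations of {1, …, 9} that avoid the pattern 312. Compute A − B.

53924

For any fixed pattern of length 3, the pattern-avoiding permutations of [11] number C_11. So A = C_11 = 58786.
For any fixed pattern of length 3, the pattern-avoiding permutations of [9] number C_9. So B = C_9 = 4862.
A − B = 58786 − 4862 = 53924.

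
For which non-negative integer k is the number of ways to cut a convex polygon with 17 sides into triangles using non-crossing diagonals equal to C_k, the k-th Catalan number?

15

Triangulations of a convex m-gon are counted by C_{m−2}; with m = 17 this is C_15.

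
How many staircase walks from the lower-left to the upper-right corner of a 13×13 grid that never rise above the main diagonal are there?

Sub-diagonal monotone paths from (0,0) to (13,13) biject with Dyck paths of semilength 13, giving C_13.
C_13 = C(26,13)/14 = 10400600/14 = 742900.

742900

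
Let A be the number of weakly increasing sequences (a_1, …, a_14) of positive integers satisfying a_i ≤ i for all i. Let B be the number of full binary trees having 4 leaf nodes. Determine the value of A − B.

2674435

Such sub-staircase sequences of length n are counted by C_n; here n = 14. So A = C_14 = 2674440.
A full binary tree with L leaves has L−1 internal nodes and is counted by C_{L−1}; L = 4 gives C_3. So B = C_3 = 5.
A − B = 2674440 − 5 = 2674435.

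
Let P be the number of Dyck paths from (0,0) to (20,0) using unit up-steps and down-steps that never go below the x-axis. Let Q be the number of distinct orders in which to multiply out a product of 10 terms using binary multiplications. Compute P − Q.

Dyck paths of semilength n (length 2n) are counted by C_n; here n = 10. So P = C_10 = 16796.
Ways to associate a product of 10 factors correspond to binary trees on 10 leaves, so the count is C_9. So Q = C_9 = 4862.
P − Q = 16796 − 4862 = 11934.

11934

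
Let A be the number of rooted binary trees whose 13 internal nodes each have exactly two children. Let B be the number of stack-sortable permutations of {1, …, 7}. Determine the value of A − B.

742471

The number of full binary trees on 13 internal nodes is the Catalan number C_13. So A = C_13 = 742900.
By Knuth's characterisation, the stack-sortable permutations of length 7 are the 231-avoiders, numbering C_7. So B = C_7 = 429.
A − B = 742900 − 429 = 742471.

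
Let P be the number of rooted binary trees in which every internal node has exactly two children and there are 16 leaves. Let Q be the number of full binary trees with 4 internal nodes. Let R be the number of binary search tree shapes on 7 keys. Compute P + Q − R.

9694430

Full binary trees with 16 leaves have 16−1 = 15 internal nodes, so there are C_15 of them. So P = C_15 = 9694845.
Full binary trees with n internal nodes are counted by C_n; here n = 4. So Q = C_4 = 14.
Rooted binary trees with 7 nodes (each child slot possibly empty) number C_7. So R = C_7 = 429.
P + Q − R = 9694845 + 14 − 429 = 9694430.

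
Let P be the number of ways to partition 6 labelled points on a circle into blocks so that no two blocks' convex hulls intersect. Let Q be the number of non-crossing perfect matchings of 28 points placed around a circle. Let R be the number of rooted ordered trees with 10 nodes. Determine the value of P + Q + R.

2679434

Non-crossing partitions of an n-element set are counted by C_n; here n = 6. So P = C_6 = 132.
Non-crossing perfect matchings of 2n points on a circle are counted by C_n; with 28 points, n = 14. So Q = C_14 = 2674440.
A rooted plane tree on 10 nodes has 9 edges, and such trees are counted by C_9. So R = C_9 = 4862.
P + Q + R = 132 + 2674440 + 4862 = 2679434.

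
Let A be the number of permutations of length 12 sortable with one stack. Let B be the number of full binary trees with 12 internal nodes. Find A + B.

416024

Stack-sortable permutations are exactly the 231-avoiding ones, counted by C_n; here n = 12. So A = C_12 = 208012.
The number of full binary trees on 12 internal nodes is the Catalan number C_12. So B = C_12 = 208012.
A + B = 208012 + 208012 = 416024.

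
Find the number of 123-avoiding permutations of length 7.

For any fixed pattern of length 3, the pattern-avoiding permutations of [7] number C_7.
C_7 = 429.

429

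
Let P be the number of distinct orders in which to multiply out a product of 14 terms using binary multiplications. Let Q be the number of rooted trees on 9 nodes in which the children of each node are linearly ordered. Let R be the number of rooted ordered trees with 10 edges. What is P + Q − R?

727534

Bracketing 14 factors into binary products is counted by C_{14−1} = C_13. So P = C_13 = 742900.
A rooted plane tree on 9 nodes has 8 edges, and such trees are counted by C_8. So Q = C_8 = 1430.
Rooted ordered trees with n edges are counted by C_n; here n = 10. So R = C_10 = 16796.
P + Q − R = 742900 + 1430 − 16796 = 727534.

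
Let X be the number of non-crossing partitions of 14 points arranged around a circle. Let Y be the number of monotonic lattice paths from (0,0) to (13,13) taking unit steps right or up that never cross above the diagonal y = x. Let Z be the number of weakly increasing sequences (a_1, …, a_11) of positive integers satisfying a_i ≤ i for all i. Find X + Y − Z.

The non-crossing partitions of [14] form a lattice of size C_14. So X = C_14 = 2674440.
Sub-diagonal monotone paths from (0,0) to (13,13) biject with Dyck paths of semilength 13, giving C_13. So Y = C_13 = 742900.
Such sub-staircase sequences of length n are counted by C_n; here n = 11. So Z = C_11 = 58786.
X + Y − Z = 2674440 + 742900 − 58786 = 3358554.

3358554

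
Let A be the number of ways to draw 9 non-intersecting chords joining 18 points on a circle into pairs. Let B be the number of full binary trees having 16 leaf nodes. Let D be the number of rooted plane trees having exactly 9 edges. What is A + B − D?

9694845

Pairing 18 circle points by 9 non-crossing chords gives C_9 matchings. So A = C_9 = 4862.
A full binary tree with L leaves has L−1 internal nodes and is counted by C_{L−1}; L = 16 gives C_15. So B = C_15 = 9694845.
A rooted plane tree with 9 edges has 10 nodes, and the count is C_9. So D = C_9 = 4862.
A + B − D = 4862 + 9694845 − 4862 = 9694845.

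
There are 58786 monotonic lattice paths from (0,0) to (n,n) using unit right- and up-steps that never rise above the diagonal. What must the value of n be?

11

Such diagonal-avoiding paths in an n×n grid are counted by C_n, and C_11 = 58786.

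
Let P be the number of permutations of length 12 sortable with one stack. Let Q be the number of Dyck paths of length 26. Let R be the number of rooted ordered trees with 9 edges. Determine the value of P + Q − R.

Stack-sortable permutations are exactly the 231-avoiding ones, counted by C_n; here n = 12. So P = C_12 = 208012.
Paths of 13 up- and 13 down-steps that never dip below the axis are Dyck paths; their count is C_13. So Q = C_13 = 742900.
A rooted plane tree with 9 edges has 10 nodes, and the count is C_9. So R = C_9 = 4862.
P + Q − R = 208012 + 742900 − 4862 = 946050.

946050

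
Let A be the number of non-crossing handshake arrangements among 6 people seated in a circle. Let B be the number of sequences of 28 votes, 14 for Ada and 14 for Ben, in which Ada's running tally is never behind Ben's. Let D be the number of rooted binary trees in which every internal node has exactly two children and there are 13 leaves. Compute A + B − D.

With 6 = 2·3 people, non-crossing handshake pairings are non-crossing perfect matchings on a circle, counted by C_3. So A = C_3 = 5.
Reading a vote for the leader as '(' and for the other as ')' turns such a sequence into a balanced string of 14 pairs, so the count is C_14. So B = C_14 = 2674440.
A full binary tree with L leaves has L−1 internal nodes and is counted by C_{L−1}; L = 13 gives C_12. So D = C_12 = 208012.
A + B − D = 5 + 2674440 − 208012 = 2466433.

2466433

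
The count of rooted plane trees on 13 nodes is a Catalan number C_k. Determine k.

A rooted plane tree on 13 nodes has 12 edges, and such trees are counted by C_12.

12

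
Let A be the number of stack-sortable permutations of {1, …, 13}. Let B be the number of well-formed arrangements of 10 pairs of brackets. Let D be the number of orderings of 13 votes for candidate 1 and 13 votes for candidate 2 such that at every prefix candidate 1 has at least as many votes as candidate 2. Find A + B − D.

By Knuth's characterisation, the stack-sortable permutations of length 13 are the 231-avoiders, numbering C_13. So A = C_13 = 742900.
With 10 pairs the number of balanced bracket strings is the Catalan number C_10. So B = C_10 = 16796.
Reading a vote for the leader as '(' and for the other as ')' turns such a sequence into a balanced string of 13 pairs, so the count is C_13. So D = C_13 = 742900.
A + B − D = 742900 + 16796 − 742900 = 16796.

16796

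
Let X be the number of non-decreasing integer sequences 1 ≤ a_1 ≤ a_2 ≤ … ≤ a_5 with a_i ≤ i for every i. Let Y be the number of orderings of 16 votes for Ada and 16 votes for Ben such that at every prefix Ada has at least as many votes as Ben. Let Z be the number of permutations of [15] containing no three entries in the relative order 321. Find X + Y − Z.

Such sub-staircase sequences of length n are counted by C_n; here n = 5. So X = C_5 = 42.
Reading a vote for the leader as '(' and for the other as ')' turns such a sequence into a balanced string of 16 pairs, so the count is C_16. So Y = C_16 = 35357670.
For any fixed pattern of length 3, the pattern-avoiding permutations of [15] number C_15. So Z = C_15 = 9694845.
X + Y − Z = 42 + 35357670 − 9694845 = 25662867.

25662867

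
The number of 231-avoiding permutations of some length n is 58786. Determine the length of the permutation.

Permutations of [n] avoiding a fixed length-3 pattern are counted by C_n. The Catalan number equal to 58786 is C_11.

11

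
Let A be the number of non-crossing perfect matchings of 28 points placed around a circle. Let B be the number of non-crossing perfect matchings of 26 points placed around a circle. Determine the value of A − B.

1931540

Pairing 28 circle points by 14 non-crossing chords gives C_14 matchings. So A = C_14 = 2674440.
Pairing 26 circle points by 13 non-crossing chords gives C_13 matchings. So B = C_13 = 742900.
A − B = 2674440 − 742900 = 1931540.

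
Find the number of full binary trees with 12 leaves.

Full binary trees with 12 leaves have 12−1 = 11 internal nodes, so there are C_11 of them.
C_11 = C(22,11)/12 = 705432/12 = 58786.

58786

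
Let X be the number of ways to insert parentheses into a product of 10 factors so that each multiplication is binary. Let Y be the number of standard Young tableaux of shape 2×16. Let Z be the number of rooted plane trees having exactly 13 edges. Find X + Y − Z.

34619632

Parenthesizations of m factors correspond to full binary trees with m leaves, counted by C_{m−1}; m = 10 gives C_9. So X = C_9 = 4862.
By the hook-length formula (or a Dyck-path bijection), SYT of shape 2×16 number C_16. So Y = C_16 = 35357670.
Rooted ordered trees with n edges are counted by C_n; here n = 13. So Z = C_13 = 742900.
X + Y − Z = 4862 + 35357670 − 742900 = 34619632.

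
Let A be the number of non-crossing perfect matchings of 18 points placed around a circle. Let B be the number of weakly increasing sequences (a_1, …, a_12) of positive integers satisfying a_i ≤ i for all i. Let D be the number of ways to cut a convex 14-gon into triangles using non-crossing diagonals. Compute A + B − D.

Non-crossing perfect matchings of 2n points on a circle are counted by C_n; with 18 points, n = 9. So A = C_9 = 4862.
Weakly increasing sequences with a_i ≤ i biject with Dyck paths of semilength 12, so there are C_12. So B = C_12 = 208012.
Triangulations of a convex m-gon are counted by C_{m−2}; with m = 14 this is C_12. So D = C_12 = 208012.
A + B − D = 4862 + 208012 − 208012 = 4862.

4862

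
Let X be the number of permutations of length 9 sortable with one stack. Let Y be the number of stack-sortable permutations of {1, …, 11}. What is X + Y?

Stack-sortable permutations are exactly the 231-avoiding ones, counted by C_n; here n = 9. So X = C_9 = 4862.
By Knuth's characterisation, the stack-sortable permutations of length 11 are the 231-avoiders, numbering C_11. So Y = C_11 = 58786.
X + Y = 4862 + 58786 = 63648.

63648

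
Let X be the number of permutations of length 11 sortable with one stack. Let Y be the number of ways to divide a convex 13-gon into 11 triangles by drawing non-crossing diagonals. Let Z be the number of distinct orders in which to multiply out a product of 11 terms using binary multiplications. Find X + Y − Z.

Stack-sortable permutations are exactly the 231-avoiding ones, counted by C_n; here n = 11. So X = C_11 = 58786.
The number of triangulations of a 13-gon is the Catalan number C_11 (index = sides − 2). So Y = C_11 = 58786.
Parenthesizations of m factors correspond to full binary trees with m leaves, counted by C_{m−1}; m = 11 gives C_10. So Z = C_10 = 16796.
X + Y − Z = 58786 + 58786 − 16796 = 100776.

100776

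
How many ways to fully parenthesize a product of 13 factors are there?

Ways to associate a product of 13 factors correspond to binary trees on 13 leaves, so the count is C_12.
C_12 = C(24,12)/13 = 2704156/13 = 208012.

208012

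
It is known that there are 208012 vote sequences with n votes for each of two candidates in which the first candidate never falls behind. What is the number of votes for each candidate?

Such ballot sequences with n votes each are counted by C_n. The Catalan number equal to 208012 is C_12.

12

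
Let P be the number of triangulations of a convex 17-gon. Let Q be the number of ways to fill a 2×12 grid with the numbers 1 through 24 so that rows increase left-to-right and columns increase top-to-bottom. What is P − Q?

9486833

Triangulations of a convex m-gon are counted by C_{m−2}; with m = 17 this is C_15. So P = C_15 = 9694845.
By the hook-length formula (or a Dyck-path bijection), SYT of shape 2×12 number C_12. So Q = C_12 = 208012.
P − Q = 9694845 − 208012 = 9486833.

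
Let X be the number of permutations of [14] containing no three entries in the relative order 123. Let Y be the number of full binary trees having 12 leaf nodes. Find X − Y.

For any fixed pattern of length 3, the pattern-avoiding permutations of [14] number C_14. So X = C_14 = 2674440.
A full binary tree with L leaves has L−1 internal nodes and is counted by C_{L−1}; L = 12 gives C_11. So Y = C_11 = 58786.
X − Y = 2674440 − 58786 = 2615654.

2615654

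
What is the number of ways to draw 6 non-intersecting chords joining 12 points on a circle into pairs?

Pairing 12 circle points by 6 non-crossing chords gives C_6 matchings.
C_6 = C_5 · 2(2·5+1)/(5+2) = 42 · 22/7 = 132.

132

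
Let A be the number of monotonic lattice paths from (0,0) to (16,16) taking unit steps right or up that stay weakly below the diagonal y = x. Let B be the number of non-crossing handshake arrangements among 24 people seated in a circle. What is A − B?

Sub-diagonal monotone paths from (0,0) to (16,16) biject with Dyck paths of semilength 16, giving C_16. So A = C_16 = 35357670.
With 24 = 2·12 people, non-crossing handshake pairings are non-crossing perfect matchings on a circle, counted by C_12. So B = C_12 = 208012.
A − B = 35357670 − 208012 = 35149658.

35149658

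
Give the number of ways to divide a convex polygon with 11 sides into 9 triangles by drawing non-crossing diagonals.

A convex 11-gon is triangulated into 9 triangles, and the number of such triangulations is the Catalan number C_{11−2} = C_9.
C_9 = C_8 · 2(2·8+1)/(8+2) = 1430 · 34/10 = 4862.

4862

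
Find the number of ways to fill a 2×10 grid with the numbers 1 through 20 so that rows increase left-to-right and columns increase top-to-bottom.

16796

Standard Young tableaux of shape 2×n are counted by C_n; here n = 10.
C_10 = C(20,10)/11 = 184756/11 = 16796.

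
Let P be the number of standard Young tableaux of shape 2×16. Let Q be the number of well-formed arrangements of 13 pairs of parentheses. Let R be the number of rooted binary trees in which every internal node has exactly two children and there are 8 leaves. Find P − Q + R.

34615199

Standard Young tableaux of shape 2×n are counted by C_n; here n = 16. So P = C_16 = 35357670.
With 13 pairs the number of balanced bracket strings is the Catalan number C_13. So Q = C_13 = 742900.
Full binary trees with 8 leaves have 8−1 = 7 internal nodes, so there are C_7 of them. So R = C_7 = 429.
P − Q + R = 35357670 − 742900 + 429 = 34615199.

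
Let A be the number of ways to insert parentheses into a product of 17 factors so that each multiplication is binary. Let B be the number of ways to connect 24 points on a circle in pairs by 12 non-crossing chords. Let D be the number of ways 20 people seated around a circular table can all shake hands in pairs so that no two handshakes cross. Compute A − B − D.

Parenthesizations of m factors correspond to full binary trees with m leaves, counted by C_{m−1}; m = 17 gives C_16. So A = C_16 = 35357670.
Pairing 24 circle points by 12 non-crossing chords gives C_12 matchings. So B = C_12 = 208012.
With 20 = 2·10 people, non-crossing handshake pairings are non-crossing perfect matchings on a circle, counted by C_10. So D = C_10 = 16796.
A − B − D = 35357670 − 208012 − 16796 = 35132862.

35132862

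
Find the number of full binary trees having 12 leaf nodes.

Full binary trees with 12 leaves have 12−1 = 11 internal nodes, so there are C_11 of them.
C_11 = C_10 · 2(2·10+1)/(10+2) = 16796 · 42/12 = 58786.

58786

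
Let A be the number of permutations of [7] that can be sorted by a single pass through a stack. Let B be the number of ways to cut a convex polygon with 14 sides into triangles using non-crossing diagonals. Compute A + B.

By Knuth's characterisation, the stack-sortable permutations of length 7 are the 231-avoiders, numbering C_7. So A = C_7 = 429.
A convex 14-gon is triangulated into 12 triangles, and the number of such triangulations is the Catalan number C_{14−2} = C_12. So B = C_12 = 208012.
A + B = 429 + 208012 = 208441.

208441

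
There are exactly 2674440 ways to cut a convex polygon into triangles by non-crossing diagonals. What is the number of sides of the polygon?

16

Triangulations of a convex m-gon are counted by C_{m−2}; 2674440 = C_14.
So m − 2 = 14, giving m = 16 sides.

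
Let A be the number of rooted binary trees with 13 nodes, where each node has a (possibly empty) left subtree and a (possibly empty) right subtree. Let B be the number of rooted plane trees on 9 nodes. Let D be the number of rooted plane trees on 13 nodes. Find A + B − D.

Binary trees (left/right distinguished) on n nodes are counted by C_n; here n = 13. So A = C_13 = 742900.
A rooted plane tree on 9 nodes has 8 edges, and such trees are counted by C_8. So B = C_8 = 1430.
Rooted ordered (plane) trees on m nodes have m−1 edges and are counted by C_{m−1}; m = 13 gives C_12. So D = C_12 = 208012.
A + B − D = 742900 + 1430 − 208012 = 536318.

536318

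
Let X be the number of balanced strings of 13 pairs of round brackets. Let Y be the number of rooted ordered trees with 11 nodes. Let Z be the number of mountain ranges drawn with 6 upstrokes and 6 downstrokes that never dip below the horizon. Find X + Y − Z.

A balanced arrangement of 13 bracket pairs is a Dyck word of semilength 13, so the count is C_13. So X = C_13 = 742900.
A rooted plane tree on 11 nodes has 10 edges, and such trees are counted by C_10. So Y = C_10 = 16796.
Dyck paths of semilength n (length 2n) are counted by C_n; here n = 6. So Z = C_6 = 132.
X + Y − Z = 742900 + 16796 − 132 = 759564.

759564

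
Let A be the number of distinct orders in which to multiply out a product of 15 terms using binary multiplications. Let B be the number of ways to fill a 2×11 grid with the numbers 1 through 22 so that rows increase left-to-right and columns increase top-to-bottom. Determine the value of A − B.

2615654

Bracketing 15 factors into binary products is counted by C_{15−1} = C_14. So A = C_14 = 2674440.
By the hook-length formula (or a Dyck-path bijection), SYT of shape 2×11 number C_11. So B = C_11 = 58786.
A − B = 2674440 − 58786 = 2615654.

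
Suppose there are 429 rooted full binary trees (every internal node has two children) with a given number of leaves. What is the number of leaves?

8

Full binary trees with L leaves are counted by C_{L−1}. Since C_7 = 429, the index is 7.
So the index is 7, and the number of leaves is 7 + 1 = 8.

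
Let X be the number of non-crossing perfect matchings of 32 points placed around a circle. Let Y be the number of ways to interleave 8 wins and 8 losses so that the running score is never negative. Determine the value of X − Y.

35356240

Non-crossing perfect matchings of 2n points on a circle are counted by C_n; with 32 points, n = 16. So X = C_16 = 35357670.
Ballot sequences with n votes each where one side never trails are Dyck words, counted by C_n; here n = 8. So Y = C_8 = 1430.
X − Y = 35357670 − 1430 = 35356240.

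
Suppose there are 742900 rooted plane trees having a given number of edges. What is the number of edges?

13

Rooted ordered trees with n edges are counted by C_n. The Catalan number equal to 742900 is C_13.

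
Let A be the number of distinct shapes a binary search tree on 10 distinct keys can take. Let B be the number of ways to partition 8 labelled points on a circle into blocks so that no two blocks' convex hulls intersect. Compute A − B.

There are C_n binary search tree shapes on n keys; with n = 10 that is C_10. So A = C_10 = 16796.
Non-crossing partitions of an n-element set are counted by C_n; here n = 8. So B = C_8 = 1430.
A − B = 16796 − 1430 = 15366.

15366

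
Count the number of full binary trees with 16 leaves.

Full binary trees with 16 leaves have 16−1 = 15 internal nodes, so there are C_15 of them.
C_15 = C(30,15)/16 = 155117520/16 = 9694845.

9694845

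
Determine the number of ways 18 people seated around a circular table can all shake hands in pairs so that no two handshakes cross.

4862

Non-crossing handshake pairings of 2n people are counted by C_n; 18 people gives n = 9.
C_9 = C_8 · 2(2·8+1)/(8+2) = 1430 · 34/10 = 4862.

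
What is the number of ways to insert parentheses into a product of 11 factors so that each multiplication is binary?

Bracketing 11 factors into binary products is counted by C_{11−1} = C_10.
C_10 = C(20,10)/11 = 184756/11 = 16796.

16796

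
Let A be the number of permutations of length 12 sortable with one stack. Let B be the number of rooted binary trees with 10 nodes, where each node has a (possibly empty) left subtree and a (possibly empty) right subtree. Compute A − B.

By Knuth's characterisation, the stack-sortable permutations of length 12 are the 231-avoiders, numbering C_12. So A = C_12 = 208012.
Rooted binary trees with 10 nodes (each child slot possibly empty) number C_10. So B = C_10 = 16796.
A − B = 208012 − 16796 = 191216.

191216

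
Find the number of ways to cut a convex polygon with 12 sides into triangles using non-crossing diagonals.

16796

The number of triangulations of a 12-gon is the Catalan number C_10 (index = sides − 2).
C_10 = C(20,10)/11 = 184756/11 = 16796.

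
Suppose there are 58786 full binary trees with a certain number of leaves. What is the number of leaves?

12

Full binary trees with L leaves are counted by C_{L−1}; 58786 = C_11.
So the index is 11, and the number of leaves is 11 + 1 = 12.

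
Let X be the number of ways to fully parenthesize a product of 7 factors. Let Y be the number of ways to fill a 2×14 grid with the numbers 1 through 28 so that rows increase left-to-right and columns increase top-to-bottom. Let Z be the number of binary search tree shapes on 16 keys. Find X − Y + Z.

32683362

Bracketing 7 factors into binary products is counted by C_{7−1} = C_6. So X = C_6 = 132.
By the hook-length formula (or a Dyck-path bijection), SYT of shape 2×14 number C_14. So Y = C_14 = 2674440.
There are C_n binary search tree shapes on n keys; with n = 16 that is C_16. So Z = C_16 = 35357670.
X − Y + Z = 132 − 2674440 + 35357670 = 32683362.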